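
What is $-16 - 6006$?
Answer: $-6022$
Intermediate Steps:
$-16 - 6006 = -6022$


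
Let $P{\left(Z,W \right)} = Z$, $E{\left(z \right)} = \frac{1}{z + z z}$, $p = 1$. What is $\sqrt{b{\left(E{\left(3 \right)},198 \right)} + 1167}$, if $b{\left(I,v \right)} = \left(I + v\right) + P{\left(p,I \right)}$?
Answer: $\frac{13 \sqrt{291}}{6} \approx 36.961$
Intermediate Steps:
$E{\left(z \right)} = \frac{1}{z + z^{2}}$
$b{\left(I,v \right)} = 1 + I + v$ ($b{\left(I,v \right)} = \left(I + v\right) + 1 = 1 + I + v$)
$\sqrt{b{\left(E{\left(3 \right)},198 \right)} + 1167} = \sqrt{\left(1 + \frac{1}{3 \left(1 + 3\right)} + 198\right) + 1167} = \sqrt{\left(1 + \frac{1}{3 \cdot 4} + 198\right) + 1167} = \sqrt{\left(1 + \frac{1}{3} \cdot \frac{1}{4} + 198\right) + 1167} = \sqrt{\left(1 + \frac{1}{12} + 198\right) + 1167} = \sqrt{\frac{2389}{12} + 1167} = \sqrt{\frac{16393}{12}} = \frac{13 \sqrt{291}}{6}$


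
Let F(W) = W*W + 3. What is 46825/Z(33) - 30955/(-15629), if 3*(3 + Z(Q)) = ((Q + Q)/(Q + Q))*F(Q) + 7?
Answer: 445844945/3407122 ≈ 130.86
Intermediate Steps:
F(W) = 3 + W² (F(W) = W² + 3 = 3 + W²)
Z(Q) = ⅓ + Q²/3 (Z(Q) = -3 + (((Q + Q)/(Q + Q))*(3 + Q²) + 7)/3 = -3 + (((2*Q)/((2*Q)))*(3 + Q²) + 7)/3 = -3 + (((2*Q)*(1/(2*Q)))*(3 + Q²) + 7)/3 = -3 + (1*(3 + Q²) + 7)/3 = -3 + ((3 + Q²) + 7)/3 = -3 + (10 + Q²)/3 = -3 + (10/3 + Q²/3) = ⅓ + Q²/3)
46825/Z(33) - 30955/(-15629) = 46825/(⅓ + (⅓)*33²) - 30955/(-15629) = 46825/(⅓ + (⅓)*1089) - 30955*(-1/15629) = 46825/(⅓ + 363) + 30955/15629 = 46825/(1090/3) + 30955/15629 = 46825*(3/1090) + 30955/15629 = 28095/218 + 30955/15629 = 445844945/3407122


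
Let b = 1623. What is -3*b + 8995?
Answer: 4126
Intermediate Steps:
-3*b + 8995 = -3*1623 + 8995 = -4869 + 8995 = 4126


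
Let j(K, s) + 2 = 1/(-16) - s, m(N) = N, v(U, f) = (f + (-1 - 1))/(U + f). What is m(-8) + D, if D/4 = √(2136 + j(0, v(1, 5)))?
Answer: -8 + √34135 ≈ 176.76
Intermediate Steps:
v(U, f) = (-2 + f)/(U + f) (v(U, f) = (f - 2)/(U + f) = (-2 + f)/(U + f))
j(K, s) = -33/16 - s (j(K, s) = -2 + (1/(-16) - s) = -2 + (-1/16 - s) = -33/16 - s)
D = √34135 (D = 4*√(2136 + (-33/16 - (-2 + 5)/(1 + 5))) = 4*√(2136 + (-33/16 - 3/6)) = 4*√(2136 + (-33/16 - 1*½)) = 4*√(2136 + (-33/16 - ½)) = 4*√(2136 - 41/16) = 4*√(34135/16) = 4*(√34135/4) = √34135 ≈ 184.76)
m(-8) + D = -8 + √34135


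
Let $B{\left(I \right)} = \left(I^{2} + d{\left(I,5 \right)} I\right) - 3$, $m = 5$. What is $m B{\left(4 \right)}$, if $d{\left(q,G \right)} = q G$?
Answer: $465$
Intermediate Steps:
$d{\left(q,G \right)} = G q$
$B{\left(I \right)} = -3 + 6 I^{2}$ ($B{\left(I \right)} = \left(I^{2} + 5 I I\right) - 3 = \left(I^{2} + 5 I^{2}\right) - 3 = 6 I^{2} - 3 = -3 + 6 I^{2}$)
$m B{\left(4 \right)} = 5 \left(-3 + 6 \cdot 4^{2}\right) = 5 \left(-3 + 6 \cdot 16\right) = 5 \left(-3 + 96\right) = 5 \cdot 93 = 465$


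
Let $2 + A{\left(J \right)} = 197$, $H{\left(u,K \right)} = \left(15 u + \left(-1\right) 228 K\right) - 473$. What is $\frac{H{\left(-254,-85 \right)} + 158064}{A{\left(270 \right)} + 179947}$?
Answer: $\frac{173161}{180142} \approx 0.96125$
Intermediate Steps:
$H{\left(u,K \right)} = -473 - 228 K + 15 u$ ($H{\left(u,K \right)} = \left(15 u - 228 K\right) - 473 = \left(- 228 K + 15 u\right) - 473 = -473 - 228 K + 15 u$)
$A{\left(J \right)} = 195$ ($A{\left(J \right)} = -2 + 197 = 195$)
$\frac{H{\left(-254,-85 \right)} + 158064}{A{\left(270 \right)} + 179947} = \frac{\left(-473 - -19380 + 15 \left(-254\right)\right) + 158064}{195 + 179947} = \frac{\left(-473 + 19380 - 3810\right) + 158064}{180142} = \left(15097 + 158064\right) \frac{1}{180142} = 173161 \cdot \frac{1}{180142} = \frac{173161}{180142}$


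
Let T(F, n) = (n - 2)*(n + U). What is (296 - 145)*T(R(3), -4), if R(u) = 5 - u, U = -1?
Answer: 4530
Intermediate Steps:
T(F, n) = (-1 + n)*(-2 + n) (T(F, n) = (n - 2)*(n - 1) = (-2 + n)*(-1 + n) = (-1 + n)*(-2 + n))
(296 - 145)*T(R(3), -4) = (296 - 145)*(2 + (-4)**2 - 3*(-4)) = 151*(2 + 16 + 12) = 151*30 = 4530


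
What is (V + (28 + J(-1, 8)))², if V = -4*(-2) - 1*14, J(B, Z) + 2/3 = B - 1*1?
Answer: 3364/9 ≈ 373.78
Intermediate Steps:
J(B, Z) = -5/3 + B (J(B, Z) = -⅔ + (B - 1*1) = -⅔ + (B - 1) = -⅔ + (-1 + B) = -5/3 + B)
V = -6 (V = 8 - 14 = -6)
(V + (28 + J(-1, 8)))² = (-6 + (28 + (-5/3 - 1)))² = (-6 + (28 - 8/3))² = (-6 + 76/3)² = (58/3)² = 3364/9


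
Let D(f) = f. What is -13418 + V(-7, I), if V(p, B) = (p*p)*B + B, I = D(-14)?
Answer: -14118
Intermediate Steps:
I = -14
V(p, B) = B + B*p² (V(p, B) = p²*B + B = B*p² + B = B + B*p²)
-13418 + V(-7, I) = -13418 - 14*(1 + (-7)²) = -13418 - 14*(1 + 49) = -13418 - 14*50 = -13418 - 700 = -14118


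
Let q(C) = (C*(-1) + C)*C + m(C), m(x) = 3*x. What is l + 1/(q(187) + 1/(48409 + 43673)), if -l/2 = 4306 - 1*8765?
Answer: 460686162836/51658003 ≈ 8918.0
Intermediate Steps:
q(C) = 3*C (q(C) = (C*(-1) + C)*C + 3*C = (-C + C)*C + 3*C = 0*C + 3*C = 0 + 3*C = 3*C)
l = 8918 (l = -2*(4306 - 1*8765) = -2*(4306 - 8765) = -2*(-4459) = 8918)
l + 1/(q(187) + 1/(48409 + 43673)) = 8918 + 1/(3*187 + 1/(48409 + 43673)) = 8918 + 1/(561 + 1/92082) = 8918 + 1/(51658003/92082) = 8918 + 92082/51658003 = 460686162836/51658003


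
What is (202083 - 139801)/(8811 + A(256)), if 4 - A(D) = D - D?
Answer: 62282/8815 ≈ 7.0655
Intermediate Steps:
A(D) = 4 (A(D) = 4 - (D - D) = 4 - 1*0 = 4 + 0 = 4)
(202083 - 139801)/(8811 + A(256)) = (202083 - 139801)/(8811 + 4) = 62282/8815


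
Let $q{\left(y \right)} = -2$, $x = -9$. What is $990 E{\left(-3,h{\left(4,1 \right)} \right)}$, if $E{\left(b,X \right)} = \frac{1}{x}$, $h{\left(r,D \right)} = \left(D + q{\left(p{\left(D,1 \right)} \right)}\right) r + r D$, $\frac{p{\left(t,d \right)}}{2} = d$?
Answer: $-110$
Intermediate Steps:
$p{\left(t,d \right)} = 2 d$
$h{\left(r,D \right)} = D r + r \left(-2 + D\right)$ ($h{\left(r,D \right)} = \left(D - 2\right) r + r D = \left(-2 + D\right) r + D r = r \left(-2 + D\right) + D r = D r + r \left(-2 + D\right)$)
$E{\left(b,X \right)} = - \frac{1}{9}$ ($E{\left(b,X \right)} = \frac{1}{-9} = - \frac{1}{9}$)
$990 E{\left(-3,h{\left(4,1 \right)} \right)} = 990 \left(- \frac{1}{9}\right) = -110$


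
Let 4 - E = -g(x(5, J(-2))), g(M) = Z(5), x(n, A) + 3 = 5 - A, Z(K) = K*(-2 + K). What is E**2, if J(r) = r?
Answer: 361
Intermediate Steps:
x(n, A) = 2 - A (x(n, A) = -3 + (5 - A) = 2 - A)
g(M) = 15 (g(M) = 5*(-2 + 5) = 5*3 = 15)
E = 19 (E = 4 - (-1)*15 = 4 - 1*(-15) = 4 + 15 = 19)
E**2 = 19**2 = 361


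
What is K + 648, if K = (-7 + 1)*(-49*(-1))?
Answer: 354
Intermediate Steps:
K = -294 (K = -6*49 = -294)
K + 648 = -294 + 648 = 354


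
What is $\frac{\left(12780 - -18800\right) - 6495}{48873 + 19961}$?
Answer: $\frac{25085}{68834} \approx 0.36443$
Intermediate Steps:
$\frac{\left(12780 - -18800\right) - 6495}{48873 + 19961} = \frac{\left(12780 + 18800\right) - 6495}{68834} = \left(31580 - 6495\right) \frac{1}{68834} = 25085 \cdot \frac{1}{68834} = \frac{25085}{68834}$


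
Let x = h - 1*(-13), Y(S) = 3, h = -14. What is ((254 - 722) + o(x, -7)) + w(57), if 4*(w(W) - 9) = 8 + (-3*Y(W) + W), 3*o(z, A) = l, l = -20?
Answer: -1355/3 ≈ -451.67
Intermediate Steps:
x = -1 (x = -14 - 1*(-13) = -14 + 13 = -1)
o(z, A) = -20/3 (o(z, A) = (⅓)*(-20) = -20/3)
w(W) = 35/4 + W/4 (w(W) = 9 + (8 + (-3*3 + W))/4 = 9 + (8 + (-9 + W))/4 = 9 + (-1 + W)/4 = 9 + (-¼ + W/4) = 35/4 + W/4)
((254 - 722) + o(x, -7)) + w(57) = ((254 - 722) - 20/3) + (35/4 + (¼)*57) = (-468 - 20/3) + (35/4 + 57/4) = -1424/3 + 23 = -1355/3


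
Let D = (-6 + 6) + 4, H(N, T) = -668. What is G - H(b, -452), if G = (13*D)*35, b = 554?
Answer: 2488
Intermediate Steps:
D = 4 (D = 0 + 4 = 4)
G = 1820 (G = (13*4)*35 = 52*35 = 1820)
G - H(b, -452) = 1820 - 1*(-668) = 1820 + 668 = 2488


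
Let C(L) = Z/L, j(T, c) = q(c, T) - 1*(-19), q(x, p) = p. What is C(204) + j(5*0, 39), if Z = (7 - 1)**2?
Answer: 326/17 ≈ 19.176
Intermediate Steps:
j(T, c) = 19 + T (j(T, c) = T - 1*(-19) = T + 19 = 19 + T)
Z = 36 (Z = 6**2 = 36)
C(L) = 36/L
C(204) + j(5*0, 39) = 36/204 + (19 + 5*0) = 36*(1/204) + (19 + 0) = 3/17 + 19 = 326/17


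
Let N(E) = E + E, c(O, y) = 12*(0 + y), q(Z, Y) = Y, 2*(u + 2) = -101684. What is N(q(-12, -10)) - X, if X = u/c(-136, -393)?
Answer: -12097/393 ≈ -30.781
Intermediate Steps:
u = -50844 (u = -2 + (1/2)*(-101684) = -2 - 50842 = -50844)
c(O, y) = 12*y
N(E) = 2*E
X = 4237/393 (X = -50844/(12*(-393)) = -50844/(-4716) = -50844*(-1/4716) = 4237/393 ≈ 10.781)
N(q(-12, -10)) - X = 2*(-10) - 1*4237/393 = -20 - 4237/393 = -12097/393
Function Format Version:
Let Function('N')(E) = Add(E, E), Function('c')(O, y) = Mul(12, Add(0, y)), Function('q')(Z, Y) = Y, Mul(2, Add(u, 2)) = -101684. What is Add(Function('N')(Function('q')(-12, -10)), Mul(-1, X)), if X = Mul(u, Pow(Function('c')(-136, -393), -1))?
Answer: Rational(-12097, 393) ≈ -30.781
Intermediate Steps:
u = -50844 (u = Add(-2, Mul(Rational(1, 2), -101684)) = Add(-2, -50842) = -50844)
Function('c')(O, y) = Mul(12, y)
Function('N')(E) = Mul(2, E)
X = Rational(4237, 393) (X = Mul(-50844, Pow(Mul(12, -393), -1)) = Mul(-50844, Pow(-4716, -1)) = Mul(-50844, Rational(-1, 4716)) = Rational(4237, 393) ≈ 10.781)
Add(Function('N')(Function('q')(-12, -10)), Mul(-1, X)) = Add(Mul(2, -10), Mul(-1, Rational(4237, 393))) = Add(-20, Rational(-4237, 393)) = Rational(-12097, 393)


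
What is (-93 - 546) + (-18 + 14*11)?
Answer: -503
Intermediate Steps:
(-93 - 546) + (-18 + 14*11) = -639 + (-18 + 154) = -639 + 136 = -503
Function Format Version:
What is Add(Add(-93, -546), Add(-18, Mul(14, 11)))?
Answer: -503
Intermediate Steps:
Add(Add(-93, -546), Add(-18, Mul(14, 11))) = Add(-639, Add(-18, 154)) = Add(-639, 136) = -503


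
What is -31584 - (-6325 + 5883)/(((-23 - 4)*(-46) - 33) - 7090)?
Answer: -185745946/5881 ≈ -31584.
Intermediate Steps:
-31584 - (-6325 + 5883)/(((-23 - 4)*(-46) - 33) - 7090) = -31584 - (-442)/((-27*(-46) - 33) - 7090) = -31584 - (-442)/((1242 - 33) - 7090) = -31584 - (-442)/(1209 - 7090) = -31584 - (-442)/(-5881) = -31584 - (-442)*(-1)/5881 = -31584 - 1*442/5881 = -31584 - 442/5881 = -185745946/5881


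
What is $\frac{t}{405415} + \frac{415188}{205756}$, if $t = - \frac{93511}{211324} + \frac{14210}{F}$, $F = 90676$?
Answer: $\frac{201588451078827935569}{99901846465400546860} \approx 2.0179$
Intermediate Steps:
$t = - \frac{1369072349}{4790503756}$ ($t = - \frac{93511}{211324} + \frac{14210}{90676} = \left(-93511\right) \frac{1}{211324} + 14210 \cdot \frac{1}{90676} = - \frac{93511}{211324} + \frac{7105}{45338} = - \frac{1369072349}{4790503756} \approx -0.28579$)
$\frac{t}{405415} + \frac{415188}{205756} = - \frac{1369072349}{4790503756 \cdot 405415} + \frac{415188}{205756} = \left(- \frac{1369072349}{4790503756}\right) \frac{1}{405415} + 415188 \cdot \frac{1}{205756} = - \frac{1369072349}{1942142080238740} + \frac{103797}{51439} = \frac{201588451078827935569}{99901846465400546860}$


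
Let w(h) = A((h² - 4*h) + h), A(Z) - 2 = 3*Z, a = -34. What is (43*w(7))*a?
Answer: -125732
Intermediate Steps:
A(Z) = 2 + 3*Z
w(h) = 2 - 9*h + 3*h² (w(h) = 2 + 3*((h² - 4*h) + h) = 2 + 3*(h² - 3*h) = 2 + (-9*h + 3*h²) = 2 - 9*h + 3*h²)
(43*w(7))*a = (43*(2 + 3*7*(-3 + 7)))*(-34) = (43*(2 + 3*7*4))*(-34) = (43*(2 + 84))*(-34) = (43*86)*(-34) = 3698*(-34) = -125732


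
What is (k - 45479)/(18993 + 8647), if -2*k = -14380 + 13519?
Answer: -90097/55280 ≈ -1.6298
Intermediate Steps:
k = 861/2 (k = -(-14380 + 13519)/2 = -1/2*(-861) = 861/2 ≈ 430.50)
(k - 45479)/(18993 + 8647) = (861/2 - 45479)/(18993 + 8647) = -90097/2/27640 = -90097/2*1/27640 = -90097/55280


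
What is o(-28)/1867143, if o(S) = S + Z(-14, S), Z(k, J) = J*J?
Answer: 252/622381 ≈ 0.00040490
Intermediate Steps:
Z(k, J) = J²
o(S) = S + S²
o(-28)/1867143 = -28*(1 - 28)/1867143 = -28*(-27)*(1/1867143) = 756*(1/1867143) = 252/622381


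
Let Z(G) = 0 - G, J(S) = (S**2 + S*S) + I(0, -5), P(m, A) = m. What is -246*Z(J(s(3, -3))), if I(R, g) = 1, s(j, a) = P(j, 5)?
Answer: 4674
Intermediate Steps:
s(j, a) = j
J(S) = 1 + 2*S**2 (J(S) = (S**2 + S*S) + 1 = (S**2 + S**2) + 1 = 2*S**2 + 1 = 1 + 2*S**2)
Z(G) = -G
-246*Z(J(s(3, -3))) = -(-246)*(1 + 2*3**2) = -(-246)*(1 + 2*9) = -(-246)*(1 + 18) = -(-246)*19 = -246*(-19) = 4674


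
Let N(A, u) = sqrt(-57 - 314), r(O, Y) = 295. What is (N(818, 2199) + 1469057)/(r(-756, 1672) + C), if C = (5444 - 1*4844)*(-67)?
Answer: -1469057/39905 - I*sqrt(371)/39905 ≈ -36.814 - 0.00048268*I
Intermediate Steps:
C = -40200 (C = (5444 - 4844)*(-67) = 600*(-67) = -40200)
N(A, u) = I*sqrt(371) (N(A, u) = sqrt(-371) = I*sqrt(371))
(N(818, 2199) + 1469057)/(r(-756, 1672) + C) = (I*sqrt(371) + 1469057)/(295 - 40200) = (1469057 + I*sqrt(371))/(-39905) = (1469057 + I*sqrt(371))*(-1/39905) = -1469057/39905 - I*sqrt(371)/39905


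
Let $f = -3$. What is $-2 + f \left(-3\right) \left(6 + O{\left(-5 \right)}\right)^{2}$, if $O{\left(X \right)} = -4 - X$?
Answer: $439$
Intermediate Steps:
$-2 + f \left(-3\right) \left(6 + O{\left(-5 \right)}\right)^{2} = -2 + \left(-3\right) \left(-3\right) \left(6 - -1\right)^{2} = -2 + 9 \left(6 + \left(-4 + 5\right)\right)^{2} = -2 + 9 \left(6 + 1\right)^{2} = -2 + 9 \cdot 7^{2} = -2 + 9 \cdot 49 = -2 + 441 = 439$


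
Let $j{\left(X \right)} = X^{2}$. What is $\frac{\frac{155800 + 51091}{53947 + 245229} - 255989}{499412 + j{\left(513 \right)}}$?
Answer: $- \frac{76585558173}{228145933256} \approx -0.33569$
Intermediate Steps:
$\frac{\frac{155800 + 51091}{53947 + 245229} - 255989}{499412 + j{\left(513 \right)}} = \frac{\frac{155800 + 51091}{53947 + 245229} - 255989}{499412 + 513^{2}} = \frac{\frac{206891}{299176} - 255989}{499412 + 263169} = \frac{206891 \cdot \frac{1}{299176} - 255989}{762581} = \left(\frac{206891}{299176} - 255989\right) \frac{1}{762581} = \left(- \frac{76585558173}{299176}\right) \frac{1}{762581} = - \frac{76585558173}{228145933256}$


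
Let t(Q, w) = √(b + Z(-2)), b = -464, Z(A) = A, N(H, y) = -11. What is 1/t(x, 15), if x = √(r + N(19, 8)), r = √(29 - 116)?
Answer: -I*√466/466 ≈ -0.046324*I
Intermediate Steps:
r = I*√87 (r = √(-87) = I*√87 ≈ 9.3274*I)
x = √(-11 + I*√87) (x = √(I*√87 - 11) = √(-11 + I*√87) ≈ 1.3081 + 3.5653*I)
t(Q, w) = I*√466 (t(Q, w) = √(-464 - 2) = √(-466) = I*√466)
1/t(x, 15) = 1/(I*√466) = -I*√466/466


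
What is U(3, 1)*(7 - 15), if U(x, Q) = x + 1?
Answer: -32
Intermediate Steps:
U(x, Q) = 1 + x
U(3, 1)*(7 - 15) = (1 + 3)*(7 - 15) = 4*(-8) = -32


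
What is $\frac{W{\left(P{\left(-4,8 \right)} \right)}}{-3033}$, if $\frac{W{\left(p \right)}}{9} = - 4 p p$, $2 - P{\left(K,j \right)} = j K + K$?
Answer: $\frac{5776}{337} \approx 17.139$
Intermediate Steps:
$P{\left(K,j \right)} = 2 - K - K j$ ($P{\left(K,j \right)} = 2 - \left(j K + K\right) = 2 - \left(K j + K\right) = 2 - \left(K + K j\right) = 2 - K - K j$)
$W{\left(p \right)} = - 36 p^{2}$ ($W{\left(p \right)} = 9 - 4 p p = 9 \left(- 4 p^{2}\right) = - 36 p^{2}$)
$\frac{W{\left(P{\left(-4,8 \right)} \right)}}{-3033} = \frac{\left(-36\right) \left(2 - -4 - \left(-4\right) 8\right)^{2}}{-3033} = - 36 \left(2 + 4 + 32\right)^{2} \left(- \frac{1}{3033}\right) = - 36 \cdot 38^{2} \left(- \frac{1}{3033}\right) = \left(-36\right) 1444 \left(- \frac{1}{3033}\right) = \left(-51984\right) \left(- \frac{1}{3033}\right) = \frac{5776}{337}$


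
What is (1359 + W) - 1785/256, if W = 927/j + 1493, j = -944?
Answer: 42956461/15104 ≈ 2844.0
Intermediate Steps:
W = 1408465/944 (W = 927/(-944) + 1493 = 927*(-1/944) + 1493 = -927/944 + 1493 = 1408465/944 ≈ 1492.0)
(1359 + W) - 1785/256 = (1359 + 1408465/944) - 1785/256 = 2691361/944 - 1785*1/256 = 2691361/944 - 1785/256 = 42956461/15104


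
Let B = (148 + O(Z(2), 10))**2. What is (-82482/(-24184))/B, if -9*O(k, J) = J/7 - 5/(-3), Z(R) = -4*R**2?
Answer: 24968979/159614533012 ≈ 0.00015643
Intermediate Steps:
O(k, J) = -5/27 - J/63 (O(k, J) = -(J/7 - 5/(-3))/9 = -(J*(1/7) - 5*(-1/3))/9 = -(J/7 + 5/3)/9 = -(5/3 + J/7)/9 = -5/27 - J/63)
B = 778800649/35721 (B = (148 + (-5/27 - 1/63*10))**2 = (148 + (-5/27 - 10/63))**2 = (148 - 65/189)**2 = (27907/189)**2 = 778800649/35721 ≈ 21802.)
(-82482/(-24184))/B = (-82482/(-24184))/(778800649/35721) = -82482*(-1/24184)*(35721/778800649) = (41241/12092)*(35721/778800649) = 24968979/159614533012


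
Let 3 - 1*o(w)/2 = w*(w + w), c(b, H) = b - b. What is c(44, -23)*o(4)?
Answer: 0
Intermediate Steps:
c(b, H) = 0
o(w) = 6 - 4*w**2 (o(w) = 6 - 2*w*(w + w) = 6 - 2*w*2*w = 6 - 4*w**2)
c(44, -23)*o(4) = 0*(6 - 4*4**2) = 0*(6 - 4*16) = 0*(6 - 64) = 0*(-58) = 0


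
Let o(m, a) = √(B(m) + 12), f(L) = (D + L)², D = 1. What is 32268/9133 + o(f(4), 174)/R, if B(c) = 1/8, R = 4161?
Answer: 32268/9133 + √194/16644 ≈ 3.5340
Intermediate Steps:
B(c) = ⅛
f(L) = (1 + L)²
o(m, a) = √194/4 (o(m, a) = √(⅛ + 12) = √(97/8) = √194/4)
32268/9133 + o(f(4), 174)/R = 32268/9133 + (√194/4)/4161 = 32268*(1/9133) + (√194/4)*(1/4161) = 32268/9133 + √194/16644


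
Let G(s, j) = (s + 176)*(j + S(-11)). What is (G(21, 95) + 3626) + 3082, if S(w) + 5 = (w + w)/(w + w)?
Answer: 24635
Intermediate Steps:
S(w) = -4 (S(w) = -5 + (w + w)/(w + w) = -5 + (2*w)/((2*w)) = -5 + (2*w)*(1/(2*w)) = -5 + 1 = -4)
G(s, j) = (-4 + j)*(176 + s) (G(s, j) = (s + 176)*(j - 4) = (176 + s)*(-4 + j) = (-4 + j)*(176 + s))
(G(21, 95) + 3626) + 3082 = ((-704 - 4*21 + 176*95 + 95*21) + 3626) + 3082 = ((-704 - 84 + 16720 + 1995) + 3626) + 3082 = (17927 + 3626) + 3082 = 21553 + 3082 = 24635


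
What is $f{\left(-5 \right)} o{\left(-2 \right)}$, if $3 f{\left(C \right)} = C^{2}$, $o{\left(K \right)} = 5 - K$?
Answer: $\frac{175}{3} \approx 58.333$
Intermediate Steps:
$f{\left(C \right)} = \frac{C^{2}}{3}$
$f{\left(-5 \right)} o{\left(-2 \right)} = \frac{\left(-5\right)^{2}}{3} \left(5 - -2\right) = \frac{1}{3} \cdot 25 \left(5 + 2\right) = \frac{25}{3} \cdot 7 = \frac{175}{3}$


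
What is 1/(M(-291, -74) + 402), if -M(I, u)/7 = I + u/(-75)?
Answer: 75/182407 ≈ 0.00041117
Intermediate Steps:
M(I, u) = -7*I + 7*u/75 (M(I, u) = -7*(I + u/(-75)) = -7*(I + u*(-1/75)) = -7*(I - u/75) = -7*I + 7*u/75)
1/(M(-291, -74) + 402) = 1/((-7*(-291) + (7/75)*(-74)) + 402) = 1/((2037 - 518/75) + 402) = 1/(152257/75 + 402) = 1/(182407/75) = 75/182407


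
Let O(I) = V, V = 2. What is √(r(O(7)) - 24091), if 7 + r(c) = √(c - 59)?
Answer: √(-24098 + I*√57) ≈ 0.024 + 155.24*I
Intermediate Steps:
O(I) = 2
r(c) = -7 + √(-59 + c) (r(c) = -7 + √(c - 59) = -7 + √(-59 + c))
√(r(O(7)) - 24091) = √((-7 + √(-59 + 2)) - 24091) = √((-7 + √(-57)) - 24091) = √((-7 + I*√57) - 24091) = √(-24098 + I*√57)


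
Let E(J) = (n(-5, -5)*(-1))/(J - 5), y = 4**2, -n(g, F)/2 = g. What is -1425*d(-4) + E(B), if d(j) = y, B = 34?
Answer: -661210/29 ≈ -22800.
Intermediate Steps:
n(g, F) = -2*g
y = 16
d(j) = 16
E(J) = -10/(-5 + J) (E(J) = (-2*(-5)*(-1))/(J - 5) = (10*(-1))/(-5 + J) = -10/(-5 + J))
-1425*d(-4) + E(B) = -1425*16 - 10/(-5 + 34) = -22800 - 10/29 = -661210/29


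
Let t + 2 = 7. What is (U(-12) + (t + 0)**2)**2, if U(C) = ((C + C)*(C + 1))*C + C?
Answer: 9954025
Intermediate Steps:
t = 5 (t = -2 + 7 = 5)
U(C) = C + 2*C**2*(1 + C) (U(C) = ((2*C)*(1 + C))*C + C = (2*C*(1 + C))*C + C = 2*C**2*(1 + C) + C = C + 2*C**2*(1 + C))
(U(-12) + (t + 0)**2)**2 = (-12*(1 + 2*(-12) + 2*(-12)**2) + (5 + 0)**2)**2 = (-12*(1 - 24 + 2*144) + 5**2)**2 = (-12*(1 - 24 + 288) + 25)**2 = (-12*265 + 25)**2 = (-3180 + 25)**2 = (-3155)**2 = 9954025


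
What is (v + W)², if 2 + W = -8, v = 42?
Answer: 1024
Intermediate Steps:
W = -10 (W = -2 - 8 = -10)
(v + W)² = (42 - 10)² = 32² = 1024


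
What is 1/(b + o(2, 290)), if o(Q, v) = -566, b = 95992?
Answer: 1/95426 ≈ 1.0479e-5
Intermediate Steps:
1/(b + o(2, 290)) = 1/(95992 - 566) = 1/95426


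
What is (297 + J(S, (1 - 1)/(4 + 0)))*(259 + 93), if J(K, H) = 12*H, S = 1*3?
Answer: 104544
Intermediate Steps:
S = 3
(297 + J(S, (1 - 1)/(4 + 0)))*(259 + 93) = (297 + 12*((1 - 1)/(4 + 0)))*(259 + 93) = (297 + 12*(0/4))*352 = (297 + 12*(0*(1/4)))*352 = (297 + 12*0)*352 = (297 + 0)*352 = 297*352 = 104544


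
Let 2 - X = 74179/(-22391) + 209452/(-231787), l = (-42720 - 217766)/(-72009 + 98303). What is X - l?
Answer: 1100121326393964/68232176900399 ≈ 16.123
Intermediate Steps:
l = -130243/13147 (l = -260486/26294 = -260486*1/26294 = -130243/13147 ≈ -9.9067)
X = 32263453039/5189942717 (X = 2 - (74179/(-22391) + 209452/(-231787)) = 2 - (74179*(-1/22391) + 209452*(-1/231787)) = 2 - (-74179/22391 - 209452/231787) = 2 - 1*(-21883567605/5189942717) = 2 + 21883567605/5189942717 = 32263453039/5189942717 ≈ 6.2165)
X - l = 32263453039/5189942717 - 1*(-130243/13147) = 32263453039/5189942717 + 130243/13147 = 1100121326393964/68232176900399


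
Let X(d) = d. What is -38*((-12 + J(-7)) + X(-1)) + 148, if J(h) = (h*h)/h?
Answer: 908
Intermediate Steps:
J(h) = h (J(h) = h²/h = h)
-38*((-12 + J(-7)) + X(-1)) + 148 = -38*((-12 - 7) - 1) + 148 = -38*(-19 - 1) + 148 = -38*(-20) + 148 = 760 + 148 = 908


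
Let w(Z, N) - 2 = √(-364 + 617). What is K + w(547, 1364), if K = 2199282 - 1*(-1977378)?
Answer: 4176662 + √253 ≈ 4.1767e+6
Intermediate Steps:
w(Z, N) = 2 + √253 (w(Z, N) = 2 + √(-364 + 617) = 2 + √253)
K = 4176660 (K = 2199282 + 1977378 = 4176660)
K + w(547, 1364) = 4176660 + (2 + √253) = 4176662 + √253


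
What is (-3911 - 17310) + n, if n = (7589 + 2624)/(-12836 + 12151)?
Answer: -14546598/685 ≈ -21236.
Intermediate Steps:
n = -10213/685 (n = 10213/(-685) = 10213*(-1/685) = -10213/685 ≈ -14.909)
(-3911 - 17310) + n = (-3911 - 17310) - 10213/685 = -21221 - 10213/685 = -14546598/685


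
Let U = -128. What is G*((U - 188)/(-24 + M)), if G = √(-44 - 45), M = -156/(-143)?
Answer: 869*I*√89/63 ≈ 130.13*I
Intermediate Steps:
M = 12/11 (M = -156*(-1/143) = 12/11 ≈ 1.0909)
G = I*√89 (G = √(-89) = I*√89 ≈ 9.434*I)
G*((U - 188)/(-24 + M)) = (I*√89)*((-128 - 188)/(-24 + 12/11)) = (I*√89)*(-316/(-252/11)) = (I*√89)*(-316*(-11/252)) = (I*√89)*(869/63) = 869*I*√89/63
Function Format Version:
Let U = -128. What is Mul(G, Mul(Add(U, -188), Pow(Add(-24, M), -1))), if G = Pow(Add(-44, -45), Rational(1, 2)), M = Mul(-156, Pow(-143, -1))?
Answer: Mul(Rational(869, 63), I, Pow(89, Rational(1, 2))) ≈ Mul(130.13, I)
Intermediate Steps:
M = Rational(12, 11) (M = Mul(-156, Rational(-1, 143)) = Rational(12, 11) ≈ 1.0909)
G = Mul(I, Pow(89, Rational(1, 2))) (G = Pow(-89, Rational(1, 2)) = Mul(I, Pow(89, Rational(1, 2))) ≈ Mul(9.4340, I))
Mul(G, Mul(Add(U, -188), Pow(Add(-24, M), -1))) = Mul(Mul(I, Pow(89, Rational(1, 2))), Mul(Add(-128, -188), Pow(Add(-24, Rational(12, 11)), -1))) = Mul(Mul(I, Pow(89, Rational(1, 2))), Mul(-316, Pow(Rational(-252, 11), -1))) = Mul(Mul(I, Pow(89, Rational(1, 2))), Mul(-316, Rational(-11, 252))) = Mul(Mul(I, Pow(89, Rational(1, 2))), Rational(869, 63)) = Mul(Rational(869, 63), I, Pow(89, Rational(1, 2)))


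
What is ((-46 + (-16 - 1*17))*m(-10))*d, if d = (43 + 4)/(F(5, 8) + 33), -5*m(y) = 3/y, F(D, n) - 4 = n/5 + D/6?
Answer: -33417/5915 ≈ -5.6495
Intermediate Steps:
F(D, n) = 4 + n/5 + D/6 (F(D, n) = 4 + (n/5 + D/6) = 4 + n/5 + D/6)
m(y) = -3/(5*y)
d = 1410/1183 (d = (43 + 4)/((4 + (⅕)*8 + (⅙)*5) + 33) = 47/((4 + 8/5 + ⅚) + 33) = 47/(193/30 + 33) = 47/(1183/30) = 47*(30/1183) = 1410/1183 ≈ 1.1919)
((-46 + (-16 - 1*17))*m(-10))*d = ((-46 + (-16 - 1*17))*(-⅗/(-10)))*(1410/1183) = ((-46 + (-16 - 17))*(-⅗*(-⅒)))*(1410/1183) = ((-46 - 33)*(3/50))*(1410/1183) = -79*3/50*(1410/1183) = -237/50*1410/1183 = -33417/5915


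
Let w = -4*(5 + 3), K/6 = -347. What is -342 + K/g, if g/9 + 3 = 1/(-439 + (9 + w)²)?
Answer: -71178/269 ≈ -264.60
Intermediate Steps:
K = -2082 (K = 6*(-347) = -2082)
w = -32 (w = -4*8 = -32)
g = -269/10 (g = -27 + 9/(-439 + (9 - 32)²) = -27 + 9/(-439 + (-23)²) = -27 + 9/(-439 + 529) = -27 + 9/90 = -27 + 9*(1/90) = -27 + ⅒ = -269/10 ≈ -26.900)
-342 + K/g = -342 - 2082/(-269/10) = -342 - 2082*(-10/269) = -342 + 20820/269 = -71178/269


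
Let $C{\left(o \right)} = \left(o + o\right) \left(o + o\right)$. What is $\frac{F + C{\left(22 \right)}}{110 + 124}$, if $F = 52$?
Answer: $\frac{994}{117} \approx 8.4957$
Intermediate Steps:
$C{\left(o \right)} = 4 o^{2}$ ($C{\left(o \right)} = 2 o 2 o = 4 o^{2}$)
$\frac{F + C{\left(22 \right)}}{110 + 124} = \frac{52 + 4 \cdot 22^{2}}{110 + 124} = \frac{52 + 4 \cdot 484}{234} = \left(52 + 1936\right) \frac{1}{234} = 1988 \cdot \frac{1}{234} = \frac{994}{117}$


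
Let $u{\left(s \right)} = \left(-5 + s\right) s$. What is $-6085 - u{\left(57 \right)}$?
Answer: $-9049$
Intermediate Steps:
$u{\left(s \right)} = s \left(-5 + s\right)$
$-6085 - u{\left(57 \right)} = -6085 - 57 \left(-5 + 57\right) = -6085 - 57 \cdot 52 = -6085 - 2964 = -9049$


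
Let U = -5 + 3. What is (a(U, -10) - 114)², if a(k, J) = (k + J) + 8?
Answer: 13924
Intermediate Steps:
U = -2
a(k, J) = 8 + J + k (a(k, J) = (J + k) + 8 = 8 + J + k)
(a(U, -10) - 114)² = ((8 - 10 - 2) - 114)² = (-4 - 114)² = (-118)² = 13924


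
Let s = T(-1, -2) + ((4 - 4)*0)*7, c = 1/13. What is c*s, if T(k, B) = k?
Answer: -1/13 ≈ -0.076923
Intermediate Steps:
c = 1/13 ≈ 0.076923
s = -1 (s = -1 + ((4 - 4)*0)*7 = -1 + (0*0)*7 = -1 + 0*7 = -1 + 0 = -1)
c*s = (1/13)*(-1) = -1/13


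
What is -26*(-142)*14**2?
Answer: 723632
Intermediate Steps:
-26*(-142)*14**2 = 3692*196 = 723632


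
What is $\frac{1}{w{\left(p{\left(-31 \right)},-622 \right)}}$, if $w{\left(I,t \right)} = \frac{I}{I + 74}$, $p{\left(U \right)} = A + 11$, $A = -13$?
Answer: $-36$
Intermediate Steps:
$p{\left(U \right)} = -2$ ($p{\left(U \right)} = -13 + 11 = -2$)
$w{\left(I,t \right)} = \frac{I}{74 + I}$
$\frac{1}{w{\left(p{\left(-31 \right)},-622 \right)}} = \frac{1}{\left(-2\right) \frac{1}{74 - 2}} = \frac{1}{\left(-2\right) \frac{1}{72}} = \frac{1}{- \frac{1}{36}} = -36$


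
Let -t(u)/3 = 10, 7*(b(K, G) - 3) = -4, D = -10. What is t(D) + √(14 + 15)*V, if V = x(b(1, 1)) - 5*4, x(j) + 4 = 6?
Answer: -30 - 18*√29 ≈ -126.93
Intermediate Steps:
b(K, G) = 17/7 (b(K, G) = 3 + (⅐)*(-4) = 3 - 4/7 = 17/7)
x(j) = 2 (x(j) = -4 + 6 = 2)
t(u) = -30 (t(u) = -3*10 = -30)
V = -18 (V = 2 - 5*4 = 2 - 20 = -18)
t(D) + √(14 + 15)*V = -30 + √(14 + 15)*(-18) = -30 + √29*(-18) = -30 - 18*√29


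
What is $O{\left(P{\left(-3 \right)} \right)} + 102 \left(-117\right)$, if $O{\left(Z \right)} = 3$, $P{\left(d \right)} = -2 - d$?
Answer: $-11931$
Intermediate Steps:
$O{\left(P{\left(-3 \right)} \right)} + 102 \left(-117\right) = 3 + 102 \left(-117\right) = 3 - 11934 = -11931$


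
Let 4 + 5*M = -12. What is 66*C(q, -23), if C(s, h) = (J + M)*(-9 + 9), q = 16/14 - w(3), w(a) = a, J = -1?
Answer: 0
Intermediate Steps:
M = -16/5 (M = -⅘ + (⅕)*(-12) = -⅘ - 12/5 = -16/5 ≈ -3.2000)
q = -13/7 (q = 16/14 - 1*3 = 16*(1/14) - 3 = 8/7 - 3 = -13/7 ≈ -1.8571)
C(s, h) = 0 (C(s, h) = (-1 - 16/5)*(-9 + 9) = -21/5*0 = 0)
66*C(q, -23) = 66*0 = 0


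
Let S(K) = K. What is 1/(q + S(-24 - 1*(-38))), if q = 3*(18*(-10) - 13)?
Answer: -1/565 ≈ -0.0017699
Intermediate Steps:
q = -579 (q = 3*(-180 - 13) = 3*(-193) = -579)
1/(q + S(-24 - 1*(-38))) = 1/(-579 + (-24 - 1*(-38))) = 1/(-579 + (-24 + 38)) = 1/(-579 + 14) = 1/(-565) = -1/565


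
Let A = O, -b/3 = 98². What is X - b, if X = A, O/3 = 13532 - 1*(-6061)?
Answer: 87591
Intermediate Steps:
O = 58779 (O = 3*(13532 - 1*(-6061)) = 3*(13532 + 6061) = 3*19593 = 58779)
b = -28812 (b = -3*98² = -3*9604 = -28812)
A = 58779
X = 58779
X - b = 58779 - 1*(-28812) = 58779 + 28812 = 87591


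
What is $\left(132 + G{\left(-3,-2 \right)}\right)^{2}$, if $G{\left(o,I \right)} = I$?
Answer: $16900$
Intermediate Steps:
$\left(132 + G{\left(-3,-2 \right)}\right)^{2} = \left(132 - 2\right)^{2} = 130^{2} = 16900$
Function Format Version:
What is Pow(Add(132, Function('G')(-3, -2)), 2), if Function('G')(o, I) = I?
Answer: 16900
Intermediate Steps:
Pow(Add(132, Function('G')(-3, -2)), 2) = Pow(Add(132, -2), 2) = Pow(130, 2) = 16900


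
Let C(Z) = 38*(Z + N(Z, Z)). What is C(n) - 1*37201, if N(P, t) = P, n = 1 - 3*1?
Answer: -37353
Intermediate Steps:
n = -2 (n = 1 - 3 = -2)
C(Z) = 76*Z (C(Z) = 38*(Z + Z) = 38*(2*Z) = 76*Z)
C(n) - 1*37201 = 76*(-2) - 1*37201 = -152 - 37201 = -37353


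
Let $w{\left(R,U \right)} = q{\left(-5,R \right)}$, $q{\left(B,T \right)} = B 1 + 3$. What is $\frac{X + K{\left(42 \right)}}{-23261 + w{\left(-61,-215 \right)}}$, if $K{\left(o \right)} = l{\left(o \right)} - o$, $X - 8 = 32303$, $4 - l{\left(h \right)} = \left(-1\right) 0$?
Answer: $- \frac{32273}{23263} \approx -1.3873$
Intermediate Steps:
$l{\left(h \right)} = 4$ ($l{\left(h \right)} = 4 - \left(-1\right) 0 = 4 - 0 = 4 + 0 = 4$)
$X = 32311$ ($X = 8 + 32303 = 32311$)
$q{\left(B,T \right)} = 3 + B$ ($q{\left(B,T \right)} = B + 3 = 3 + B$)
$K{\left(o \right)} = 4 - o$
$w{\left(R,U \right)} = -2$ ($w{\left(R,U \right)} = 3 - 5 = -2$)
$\frac{X + K{\left(42 \right)}}{-23261 + w{\left(-61,-215 \right)}} = \frac{32311 + \left(4 - 42\right)}{-23261 - 2} = \frac{32311 + \left(4 - 42\right)}{-23263} = \left(32311 - 38\right) \left(- \frac{1}{23263}\right) = 32273 \left(- \frac{1}{23263}\right) = - \frac{32273}{23263}$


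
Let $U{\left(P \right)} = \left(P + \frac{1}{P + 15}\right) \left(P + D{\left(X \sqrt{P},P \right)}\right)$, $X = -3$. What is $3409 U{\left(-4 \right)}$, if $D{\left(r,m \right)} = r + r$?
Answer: $\frac{586348}{11} + \frac{1759044 i}{11} \approx 53304.0 + 1.5991 \cdot 10^{5} i$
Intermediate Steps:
$D{\left(r,m \right)} = 2 r$
$U{\left(P \right)} = \left(P + \frac{1}{15 + P}\right) \left(P - 6 \sqrt{P}\right)$ ($U{\left(P \right)} = \left(P + \frac{1}{P + 15}\right) \left(P + 2 \left(- 3 \sqrt{P}\right)\right) = \left(P + \frac{1}{15 + P}\right) \left(P - 6 \sqrt{P}\right)$)
$3409 U{\left(-4 \right)} = 3409 \frac{-4 + \left(-4\right)^{3} - 90 \left(-4\right)^{\frac{3}{2}} - 6 \sqrt{-4} - 6 \left(-4\right)^{\frac{5}{2}} + 15 \left(-4\right)^{2}}{15 - 4} = 3409 \frac{-4 - 64 - 90 \left(- 8 i\right) - 6 \cdot 2 i - 6 \cdot 32 i + 15 \cdot 16}{11} = 3409 \frac{-4 - 64 + 720 i - 12 i - 192 i + 240}{11} = 3409 \frac{172 + 516 i}{11} = 3409 \left(\frac{172}{11} + \frac{516 i}{11}\right) = \frac{586348}{11} + \frac{1759044 i}{11}$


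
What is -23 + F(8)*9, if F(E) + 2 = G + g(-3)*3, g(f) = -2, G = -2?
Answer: -113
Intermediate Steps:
F(E) = -10 (F(E) = -2 + (-2 - 2*3) = -2 + (-2 - 6) = -2 - 8 = -10)
-23 + F(8)*9 = -23 - 10*9 = -23 - 90 = -113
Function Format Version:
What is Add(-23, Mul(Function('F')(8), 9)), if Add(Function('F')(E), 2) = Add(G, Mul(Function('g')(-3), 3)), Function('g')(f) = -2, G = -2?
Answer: -113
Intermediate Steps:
Function('F')(E) = -10 (Function('F')(E) = Add(-2, Add(-2, Mul(-2, 3))) = Add(-2, Add(-2, -6)) = Add(-2, -8) = -10)
Add(-23, Mul(Function('F')(8), 9)) = Add(-23, Mul(-10, 9)) = Add(-23, -90) = -113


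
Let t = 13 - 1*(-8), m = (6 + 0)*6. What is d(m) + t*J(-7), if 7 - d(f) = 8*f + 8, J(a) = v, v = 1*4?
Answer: -205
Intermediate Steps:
v = 4
J(a) = 4
m = 36 (m = 6*6 = 36)
d(f) = -1 - 8*f (d(f) = 7 - (8*f + 8) = 7 - (8 + 8*f) = 7 + (-8 - 8*f) = -1 - 8*f)
t = 21 (t = 13 + 8 = 21)
d(m) + t*J(-7) = (-1 - 8*36) + 21*4 = (-1 - 288) + 84 = -289 + 84 = -205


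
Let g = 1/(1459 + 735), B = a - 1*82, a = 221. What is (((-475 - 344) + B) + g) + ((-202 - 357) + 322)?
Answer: -2011897/2194 ≈ -917.00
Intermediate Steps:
B = 139 (B = 221 - 1*82 = 221 - 82 = 139)
g = 1/2194 ≈ 0.00045579
(((-475 - 344) + B) + g) + ((-202 - 357) + 322) = (((-475 - 344) + 139) + 1/2194) + ((-202 - 357) + 322) = ((-819 + 139) + 1/2194) + (-559 + 322) = (-680 + 1/2194) - 237 = -1491919/2194 - 237 = -2011897/2194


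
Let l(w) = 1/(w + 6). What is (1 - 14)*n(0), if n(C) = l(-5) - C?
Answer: -13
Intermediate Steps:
l(w) = 1/(6 + w)
n(C) = 1 - C (n(C) = 1/(6 - 5) - C = 1/1 - C = 1 - C)
(1 - 14)*n(0) = (1 - 14)*(1 - 1*0) = -13*(1 + 0) = -13*1 = -13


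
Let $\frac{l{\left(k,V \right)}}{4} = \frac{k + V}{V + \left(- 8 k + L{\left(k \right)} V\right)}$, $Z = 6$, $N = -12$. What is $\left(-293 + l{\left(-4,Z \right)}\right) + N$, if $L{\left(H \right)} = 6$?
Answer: $- \frac{11281}{37} \approx -304.89$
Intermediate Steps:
$l{\left(k,V \right)} = \frac{4 \left(V + k\right)}{- 8 k + 7 V}$ ($l{\left(k,V \right)} = 4 \frac{k + V}{V + \left(- 8 k + 6 V\right)} = 4 \frac{V + k}{- 8 k + 7 V} = \frac{4 \left(V + k\right)}{- 8 k + 7 V}$)
$\left(-293 + l{\left(-4,Z \right)}\right) + N = \left(-293 + \frac{4 \left(6 - 4\right)}{\left(-8\right) \left(-4\right) + 7 \cdot 6}\right) - 12 = \left(-293 + 4 \frac{1}{32 + 42} \cdot 2\right) - 12 = \left(-293 + 4 \cdot \frac{1}{74} \cdot 2\right) - 12 = \left(-293 + \frac{4}{37}\right) - 12 = - \frac{10837}{37} - 12 = - \frac{11281}{37}$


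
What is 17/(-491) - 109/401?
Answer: -60336/196891 ≈ -0.30644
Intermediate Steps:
17/(-491) - 109/401 = 17*(-1/491) - 109*1/401 = -17/491 - 109/401 = -60336/196891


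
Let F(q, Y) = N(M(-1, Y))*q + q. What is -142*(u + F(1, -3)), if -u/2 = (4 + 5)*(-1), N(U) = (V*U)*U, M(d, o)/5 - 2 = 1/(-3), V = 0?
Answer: -2698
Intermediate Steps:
M(d, o) = 25/3 (M(d, o) = 10 + 5/(-3) = 10 + 5*(-⅓) = 10 - 5/3 = 25/3)
N(U) = 0 (N(U) = (0*U)*U = 0*U = 0)
F(q, Y) = q (F(q, Y) = 0*q + q = 0 + q = q)
u = 18 (u = -2*(4 + 5)*(-1) = -18*(-1) = -2*(-9) = 18)
-142*(u + F(1, -3)) = -142*(18 + 1) = -142*19 = -2698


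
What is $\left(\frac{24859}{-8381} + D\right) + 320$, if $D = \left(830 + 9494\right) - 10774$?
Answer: $- \frac{1114389}{8381} \approx -132.97$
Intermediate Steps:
$D = -450$ ($D = 10324 - 10774 = -450$)
$\left(\frac{24859}{-8381} + D\right) + 320 = \left(\frac{24859}{-8381} - 450\right) + 320 = \left(24859 \left(- \frac{1}{8381}\right) - 450\right) + 320 = \left(- \frac{24859}{8381} - 450\right) + 320 = - \frac{3796309}{8381} + 320 = - \frac{1114389}{8381}$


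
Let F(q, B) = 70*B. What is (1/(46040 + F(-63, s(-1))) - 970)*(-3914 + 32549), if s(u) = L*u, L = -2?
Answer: -256538668473/9236 ≈ -2.7776e+7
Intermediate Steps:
s(u) = -2*u
(1/(46040 + F(-63, s(-1))) - 970)*(-3914 + 32549) = (1/(46040 + 70*(-2*(-1))) - 970)*(-3914 + 32549) = (1/(46040 + 70*2) - 970)*28635 = (1/(46040 + 140) - 970)*28635 = (1/46180 - 970)*28635 = -44794599/46180*28635 = -256538668473/9236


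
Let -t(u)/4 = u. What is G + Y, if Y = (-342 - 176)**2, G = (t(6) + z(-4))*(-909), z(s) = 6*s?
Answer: 311956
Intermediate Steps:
t(u) = -4*u
G = 43632 (G = (-4*6 + 6*(-4))*(-909) = (-24 - 24)*(-909) = -48*(-909) = 43632)
Y = 268324 (Y = (-518)**2 = 268324)
G + Y = 43632 + 268324 = 311956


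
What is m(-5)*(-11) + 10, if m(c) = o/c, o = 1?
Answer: 61/5 ≈ 12.200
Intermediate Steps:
m(c) = 1/c
m(-5)*(-11) + 10 = -11/(-5) + 10 = -⅕*(-11) + 10 = 11/5 + 10 = 61/5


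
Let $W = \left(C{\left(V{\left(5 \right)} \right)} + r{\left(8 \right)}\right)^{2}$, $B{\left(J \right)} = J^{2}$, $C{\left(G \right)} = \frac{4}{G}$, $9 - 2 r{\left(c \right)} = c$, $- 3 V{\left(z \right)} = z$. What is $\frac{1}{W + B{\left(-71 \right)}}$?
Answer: $\frac{100}{504461} \approx 0.00019823$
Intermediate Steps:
$V{\left(z \right)} = - \frac{z}{3}$
$r{\left(c \right)} = \frac{9}{2} - \frac{c}{2}$
$W = \frac{361}{100}$ ($W = \left(\frac{4}{\left(- \frac{1}{3}\right) 5} + \left(\frac{9}{2} - 4\right)\right)^{2} = \left(\frac{4}{- \frac{5}{3}} + \left(\frac{9}{2} - 4\right)\right)^{2} = \left(4 \left(- \frac{3}{5}\right) + \frac{1}{2}\right)^{2} = \left(- \frac{12}{5} + \frac{1}{2}\right)^{2} = \left(- \frac{19}{10}\right)^{2} = \frac{361}{100} \approx 3.61$)
$\frac{1}{W + B{\left(-71 \right)}} = \frac{1}{\frac{361}{100} + \left(-71\right)^{2}} = \frac{1}{\frac{361}{100} + 5041} = \frac{1}{\frac{504461}{100}} = \frac{100}{504461}$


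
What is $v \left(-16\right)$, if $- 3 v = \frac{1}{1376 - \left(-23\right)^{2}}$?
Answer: $\frac{16}{2541} \approx 0.0062967$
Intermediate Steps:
$v = - \frac{1}{2541}$ ($v = - \frac{1}{3 \left(1376 - \left(-23\right)^{2}\right)} = - \frac{1}{3 \left(1376 - 529\right)} = - \frac{1}{3 \cdot 847} = \left(- \frac{1}{3}\right) \frac{1}{847} = - \frac{1}{2541} \approx -0.00039355$)
$v \left(-16\right) = \left(- \frac{1}{2541}\right) \left(-16\right) = \frac{16}{2541}$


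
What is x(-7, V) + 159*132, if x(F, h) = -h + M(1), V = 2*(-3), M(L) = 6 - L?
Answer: 20999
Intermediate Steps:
V = -6
x(F, h) = 5 - h (x(F, h) = -h + (6 - 1*1) = -h + (6 - 1) = -h + 5 = 5 - h)
x(-7, V) + 159*132 = (5 - 1*(-6)) + 159*132 = (5 + 6) + 20988 = 11 + 20988 = 20999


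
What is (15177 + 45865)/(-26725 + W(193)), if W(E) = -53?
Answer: -30521/13389 ≈ -2.2796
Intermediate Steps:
(15177 + 45865)/(-26725 + W(193)) = (15177 + 45865)/(-26725 - 53) = 61042/(-26778) = 61042*(-1/26778) = -30521/13389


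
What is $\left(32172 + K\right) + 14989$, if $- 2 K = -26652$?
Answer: $60487$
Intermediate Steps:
$K = 13326$ ($K = \left(- \frac{1}{2}\right) \left(-26652\right) = 13326$)
$\left(32172 + K\right) + 14989 = \left(32172 + 13326\right) + 14989 = 45498 + 14989 = 60487$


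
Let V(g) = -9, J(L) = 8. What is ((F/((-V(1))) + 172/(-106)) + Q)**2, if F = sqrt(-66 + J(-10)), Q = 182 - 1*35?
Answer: 4808566103/227529 + 15410*I*sqrt(58)/477 ≈ 21134.0 + 246.04*I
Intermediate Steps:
Q = 147 (Q = 182 - 35 = 147)
F = I*sqrt(58) (F = sqrt(-66 + 8) = sqrt(-58) = I*sqrt(58) ≈ 7.6158*I)
((F/((-V(1))) + 172/(-106)) + Q)**2 = (((I*sqrt(58))/((-1*(-9))) + 172/(-106)) + 147)**2 = (((I*sqrt(58))/9 + 172*(-1/106)) + 147)**2 = (((I*sqrt(58))*(1/9) - 86/53) + 147)**2 = ((I*sqrt(58)/9 - 86/53) + 147)**2 = ((-86/53 + I*sqrt(58)/9) + 147)**2 = (7705/53 + I*sqrt(58)/9)**2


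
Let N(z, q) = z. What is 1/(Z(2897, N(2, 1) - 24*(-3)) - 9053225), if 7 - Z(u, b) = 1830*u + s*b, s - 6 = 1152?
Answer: -1/14440420 ≈ -6.9250e-8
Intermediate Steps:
s = 1158 (s = 6 + 1152 = 1158)
Z(u, b) = 7 - 1830*u - 1158*b (Z(u, b) = 7 - (1830*u + 1158*b) = 7 - (1158*b + 1830*u) = 7 + (-1830*u - 1158*b) = 7 - 1830*u - 1158*b)
1/(Z(2897, N(2, 1) - 24*(-3)) - 9053225) = 1/((7 - 1830*2897 - 1158*(2 - 24*(-3))) - 9053225) = 1/((7 - 5301510 - 1158*(2 + 72)) - 9053225) = 1/((7 - 5301510 - 1158*74) - 9053225) = 1/((7 - 5301510 - 85692) - 9053225) = 1/(-5387195 - 9053225) = 1/(-14440420) = -1/14440420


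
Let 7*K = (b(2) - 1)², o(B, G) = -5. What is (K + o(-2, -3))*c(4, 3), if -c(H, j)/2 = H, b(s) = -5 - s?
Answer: -232/7 ≈ -33.143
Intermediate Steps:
c(H, j) = -2*H
K = 64/7 (K = ((-5 - 1*2) - 1)²/7 = ((-5 - 2) - 1)²/7 = (-7 - 1)²/7 = (⅐)*(-8)² = (⅐)*64 = 64/7 ≈ 9.1429)
(K + o(-2, -3))*c(4, 3) = (64/7 - 5)*(-2*4) = (29/7)*(-8) = -232/7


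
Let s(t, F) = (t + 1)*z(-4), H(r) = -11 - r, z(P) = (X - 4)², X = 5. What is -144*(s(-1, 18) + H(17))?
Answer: 4032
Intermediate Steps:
z(P) = 1 (z(P) = (5 - 4)² = 1² = 1)
s(t, F) = 1 + t (s(t, F) = (t + 1)*1 = (1 + t)*1 = 1 + t)
-144*(s(-1, 18) + H(17)) = -144*((1 - 1) + (-11 - 1*17)) = -144*(0 + (-11 - 17)) = -144*(0 - 28) = -144*(-28) = 4032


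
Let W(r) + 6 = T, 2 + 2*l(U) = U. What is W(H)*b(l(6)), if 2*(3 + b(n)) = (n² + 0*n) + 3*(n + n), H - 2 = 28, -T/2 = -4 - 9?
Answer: 100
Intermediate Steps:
l(U) = -1 + U/2
T = 26 (T = -2*(-4 - 9) = -2*(-13) = 26)
H = 30 (H = 2 + 28 = 30)
W(r) = 20 (W(r) = -6 + 26 = 20)
b(n) = -3 + n²/2 + 3*n (b(n) = -3 + ((n² + 0*n) + 3*(n + n))/2 = -3 + ((n² + 0) + 3*(2*n))/2 = -3 + (n² + 6*n)/2 = -3 + (n²/2 + 3*n) = -3 + n²/2 + 3*n)
W(H)*b(l(6)) = 20*(-3 + (-1 + (½)*6)²/2 + 3*(-1 + (½)*6)) = 20*(-3 + (-1 + 3)²/2 + 3*(-1 + 3)) = 20*(-3 + (½)*2² + 3*2) = 20*(-3 + (½)*4 + 6) = 20*(-3 + 2 + 6) = 20*5 = 100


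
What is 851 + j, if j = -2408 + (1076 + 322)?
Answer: -159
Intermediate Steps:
j = -1010 (j = -2408 + 1398 = -1010)
851 + j = 851 - 1010 = -159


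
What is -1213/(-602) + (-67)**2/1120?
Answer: 290067/48160 ≈ 6.0230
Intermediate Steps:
-1213/(-602) + (-67)**2/1120 = -1213*(-1/602) + 4489*(1/1120) = 1213/602 + 4489/1120 = 290067/48160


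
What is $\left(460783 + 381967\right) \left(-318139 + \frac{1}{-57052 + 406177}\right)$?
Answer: $- \frac{748835816797508}{2793} \approx -2.6811 \cdot 10^{11}$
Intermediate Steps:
$\left(460783 + 381967\right) \left(-318139 + \frac{1}{-57052 + 406177}\right) = 842750 \left(-318139 + \frac{1}{349125}\right) = 842750 \left(- \frac{111070278374}{349125}\right) = - \frac{748835816797508}{2793}$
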